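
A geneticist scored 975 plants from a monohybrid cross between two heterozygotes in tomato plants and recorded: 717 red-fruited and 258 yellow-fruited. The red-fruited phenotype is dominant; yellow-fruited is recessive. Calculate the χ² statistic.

For a monohybrid cross between heterozygotes with complete dominance, the expected phenotypic ratio is 3:1.
Expected counts for N = 975 under a 3:1 ratio (total parts = 4):
  red-fruited: 975 × 3/4 = 731.25
  yellow-fruited: 975 × 1/4 = 243.75
χ² = Σ (O − E)² / E
  red-fruited: (717 − 731.25)² / 731.25 = 0.2777
  yellow-fruited: (258 − 243.75)² / 243.75 = 0.8331
χ² = 0.2777 + 0.8331 = 1.1108 ≈ 1.111

1.111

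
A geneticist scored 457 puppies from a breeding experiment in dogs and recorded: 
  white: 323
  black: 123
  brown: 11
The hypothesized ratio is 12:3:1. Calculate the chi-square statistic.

28.185

Under the 12:3:1 hypothesis (Σ ratio = 16, N = 457):
  white: 457 × 12/16 = 342.75
  black: 457 × 3/16 = 85.6875
  brown: 457 × 1/16 = 28.5625
χ² = Σ (O − E)² / E
  white: (323 − 342.75)² / 342.75 = 1.1380
  black: (123 − 85.6875)² / 85.6875 = 16.2477
  brown: (11 − 28.5625)² / 28.5625 = 10.7988
χ² = 1.1380 + 16.2477 + 10.7988 = 28.1845 ≈ 28.185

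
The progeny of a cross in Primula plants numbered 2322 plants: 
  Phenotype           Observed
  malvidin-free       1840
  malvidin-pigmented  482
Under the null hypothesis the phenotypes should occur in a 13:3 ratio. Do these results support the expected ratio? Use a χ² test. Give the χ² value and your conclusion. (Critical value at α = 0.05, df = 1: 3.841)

Under the 13:3 hypothesis (Σ ratio = 16, N = 2322):
  malvidin-free: 2322 × 13/16 = 1886.625
  malvidin-pigmented: 2322 × 3/16 = 435.375
χ² = Σ (O − E)² / E
  malvidin-free: (1840 − 1886.625)² / 1886.625 = 1.1523
  malvidin-pigmented: (482 − 435.375)² / 435.375 = 4.9931
χ² = 1.1523 + 4.9931 = 6.1454 ≈ 6.145
Degrees of freedom = 2 − 1 = 1; critical value at α = 0.05 is 3.841.
Since 6.145 > 3.841, we reject the null hypothesis — the data do not fit the 13:3 ratio.

6.145; not consistent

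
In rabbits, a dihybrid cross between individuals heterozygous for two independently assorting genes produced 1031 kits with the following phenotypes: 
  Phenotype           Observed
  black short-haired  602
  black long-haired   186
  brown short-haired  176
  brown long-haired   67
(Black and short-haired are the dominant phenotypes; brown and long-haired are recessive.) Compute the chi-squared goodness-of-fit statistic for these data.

A dihybrid F₂ with independent assortment and complete dominance at both loci gives a 9:3:3:1 phenotypic ratio.
Expected counts for N = 1031 under a 9:3:3:1 ratio (total parts = 16):
  black short-haired: 1031 × 9/16 = 579.9375
  black long-haired: 1031 × 3/16 = 193.3125
  brown short-haired: 1031 × 3/16 = 193.3125
  brown long-haired: 1031 × 1/16 = 64.4375
χ² = Σ (O − E)² / E
  black short-haired: (602 − 579.9375)² / 579.9375 = 0.8393
  black long-haired: (186 − 193.3125)² / 193.3125 = 0.2766
  brown short-haired: (176 − 193.3125)² / 193.3125 = 1.5505
  brown long-haired: (67 − 64.4375)² / 64.4375 = 0.1019
χ² = 0.8393 + 0.2766 + 1.5505 + 0.1019 = 2.7683 ≈ 2.768

2.768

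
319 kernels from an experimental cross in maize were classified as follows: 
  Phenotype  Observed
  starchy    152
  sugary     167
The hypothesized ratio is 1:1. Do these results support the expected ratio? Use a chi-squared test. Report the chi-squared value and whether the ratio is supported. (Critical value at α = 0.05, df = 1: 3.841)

0.705; consistent

The 1:1 ratio has 2 parts, so with N = 319 the expected counts are:
  starchy: 319 × 1/2 = 159.5
  sugary: 319 × 1/2 = 159.5
χ² = Σ (O − E)² / E
  starchy: (152 − 159.5)² / 159.5 = 0.3527
  sugary: (167 − 159.5)² / 159.5 = 0.3527
χ² = 0.3527 + 0.3527 = 0.7054 ≈ 0.705
Degrees of freedom = 2 − 1 = 1; critical value at α = 0.05 is 3.841.
Since 0.705 < 3.841, we fail to reject the null hypothesis — the data are consistent with the 1:1 ratio.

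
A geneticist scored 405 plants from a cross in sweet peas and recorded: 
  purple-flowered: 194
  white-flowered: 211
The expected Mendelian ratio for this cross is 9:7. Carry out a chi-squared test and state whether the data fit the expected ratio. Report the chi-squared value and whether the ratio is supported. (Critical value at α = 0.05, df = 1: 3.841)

Total ratio parts = 16. Expected numbers out of 405:
  purple-flowered: 405 × 9/16 = 227.8125
  white-flowered: 405 × 7/16 = 177.1875
χ² = Σ (O − E)² / E
  purple-flowered: (194 − 227.8125)² / 227.8125 = 5.0185
  white-flowered: (211 − 177.1875)² / 177.1875 = 6.4524
χ² = 5.0185 + 6.4524 = 11.4709 ≈ 11.471
Degrees of freedom = 2 − 1 = 1; critical value at α = 0.05 is 3.841.
Since 11.471 > 3.841, we reject the null hypothesis — the data do not fit the 9:7 ratio.

11.471; not consistent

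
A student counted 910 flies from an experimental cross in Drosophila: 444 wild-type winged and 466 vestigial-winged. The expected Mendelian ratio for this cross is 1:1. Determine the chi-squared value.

Total ratio parts = 2. Expected numbers out of 910:
  wild-type winged: 910 × 1/2 = 455
  vestigial-winged: 910 × 1/2 = 455
χ² = Σ (O − E)² / E
  wild-type winged: (444 − 455)² / 455 = 0.2659
  vestigial-winged: (466 − 455)² / 455 = 0.2659
χ² = 0.2659 + 0.2659 = 0.5318 ≈ 0.532

0.532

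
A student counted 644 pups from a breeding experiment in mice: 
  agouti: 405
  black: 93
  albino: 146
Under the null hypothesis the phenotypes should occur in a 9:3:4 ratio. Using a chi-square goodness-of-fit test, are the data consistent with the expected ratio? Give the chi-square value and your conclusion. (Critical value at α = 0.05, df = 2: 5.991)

Expected counts for N = 644 under a 9:3:4 ratio (total parts = 16):
  agouti: 644 × 9/16 = 362.25
  black: 644 × 3/16 = 120.75
  albino: 644 × 4/16 = 161
χ² = Σ (O − E)² / E
  agouti: (405 − 362.25)² / 362.25 = 5.0450
  black: (93 − 120.75)² / 120.75 = 6.3773
  albino: (146 − 161)² / 161 = 1.3975
χ² = 5.0450 + 6.3773 + 1.3975 = 12.8198 ≈ 12.820
Degrees of freedom = 3 − 1 = 2; critical value at α = 0.05 is 5.991.
Since 12.820 > 5.991, we reject the null hypothesis — the data do not fit the 9:3:4 ratio.

12.820; not consistent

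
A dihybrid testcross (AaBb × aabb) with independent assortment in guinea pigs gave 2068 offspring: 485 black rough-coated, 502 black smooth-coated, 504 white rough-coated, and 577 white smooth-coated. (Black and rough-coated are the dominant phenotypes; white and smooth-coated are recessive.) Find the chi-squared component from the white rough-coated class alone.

A dihybrid testcross with independent assortment gives a 1:1:1:1 ratio.
The 1:1:1:1 ratio has 4 parts, so with N = 2068 the expected counts are:
  black rough-coated: 2068 × 1/4 = 517
  black smooth-coated: 2068 × 1/4 = 517
  white rough-coated: 2068 × 1/4 = 517
  white smooth-coated: 2068 × 1/4 = 517
Contribution of white rough-coated: (504 − 517)² / 517 = 0.3269

0.327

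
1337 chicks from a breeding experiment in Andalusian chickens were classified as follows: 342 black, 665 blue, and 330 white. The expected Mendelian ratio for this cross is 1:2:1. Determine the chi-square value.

0.252

Under the 1:2:1 hypothesis (Σ ratio = 4, N = 1337):
  black: 1337 × 1/4 = 334.25
  blue: 1337 × 2/4 = 668.5
  white: 1337 × 1/4 = 334.25
χ² = Σ (O − E)² / E
  black: (342 − 334.25)² / 334.25 = 0.1797
  blue: (665 − 668.5)² / 668.5 = 0.0183
  white: (330 − 334.25)² / 334.25 = 0.0540
χ² = 0.1797 + 0.0183 + 0.0540 = 0.252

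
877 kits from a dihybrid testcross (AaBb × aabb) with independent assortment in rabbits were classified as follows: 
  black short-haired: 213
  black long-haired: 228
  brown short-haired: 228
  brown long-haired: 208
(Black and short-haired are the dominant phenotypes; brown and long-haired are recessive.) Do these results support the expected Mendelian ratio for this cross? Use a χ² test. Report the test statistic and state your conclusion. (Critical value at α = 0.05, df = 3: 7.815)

A dihybrid testcross with independent assortment gives a 1:1:1:1 ratio.
Total ratio parts = 4. Expected numbers out of 877:
  black short-haired: 877 × 1/4 = 219.25
  black long-haired: 877 × 1/4 = 219.25
  brown short-haired: 877 × 1/4 = 219.25
  brown long-haired: 877 × 1/4 = 219.25
χ² = Σ (O − E)² / E
  black short-haired: (213 − 219.25)² / 219.25 = 0.1782
  black long-haired: (228 − 219.25)² / 219.25 = 0.3492
  brown short-haired: (228 − 219.25)² / 219.25 = 0.3492
  brown long-haired: (208 − 219.25)² / 219.25 = 0.5773
χ² = 0.1782 + 0.3492 + 0.3492 + 0.5773 = 1.4539 ≈ 1.454
Degrees of freedom = 4 − 1 = 3; critical value at α = 0.05 is 7.815.
Since 1.454 < 7.815, we fail to reject the null hypothesis — the data are consistent with the 1:1:1:1 ratio.

1.454; consistent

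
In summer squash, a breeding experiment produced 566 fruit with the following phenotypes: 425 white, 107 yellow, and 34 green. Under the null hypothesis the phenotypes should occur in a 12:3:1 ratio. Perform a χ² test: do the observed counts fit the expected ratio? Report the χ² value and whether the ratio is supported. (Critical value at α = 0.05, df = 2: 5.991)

Expected counts for N = 566 under a 12:3:1 ratio (total parts = 16):
  white: 566 × 12/16 = 424.5
  yellow: 566 × 3/16 = 106.125
  green: 566 × 1/16 = 35.375
χ² = Σ (O − E)² / E
  white: (425 − 424.5)² / 424.5 = 0.0006
  yellow: (107 − 106.125)² / 106.125 = 0.0072
  green: (34 − 35.375)² / 35.375 = 0.0534
χ² = 0.0006 + 0.0072 + 0.0534 = 0.0612 ≈ 0.061
Degrees of freedom = 3 − 1 = 2; critical value at α = 0.05 is 5.991.
Since 0.061 < 5.991, we fail to reject the null hypothesis — the data are consistent with the 12:3:1 ratio.

0.061; consistent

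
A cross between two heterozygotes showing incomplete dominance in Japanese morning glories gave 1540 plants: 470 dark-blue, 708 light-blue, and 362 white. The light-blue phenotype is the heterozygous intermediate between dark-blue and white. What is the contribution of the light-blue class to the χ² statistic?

With incomplete dominance, a heterozygote × heterozygote cross gives a 1:2:1 phenotypic ratio.
Total ratio parts = 4. Expected numbers out of 1540:
  dark-blue: 1540 × 1/4 = 385
  light-blue: 1540 × 2/4 = 770
  white: 1540 × 1/4 = 385
Contribution of light-blue: (708 − 770)² / 770 = 4.9922

4.992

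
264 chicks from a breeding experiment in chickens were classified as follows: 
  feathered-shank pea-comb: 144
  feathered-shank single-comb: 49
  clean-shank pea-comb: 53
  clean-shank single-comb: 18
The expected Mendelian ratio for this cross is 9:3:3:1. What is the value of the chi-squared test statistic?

Under the 9:3:3:1 hypothesis (Σ ratio = 16, N = 264):
  feathered-shank pea-comb: 264 × 9/16 = 148.5
  feathered-shank single-comb: 264 × 3/16 = 49.5
  clean-shank pea-comb: 264 × 3/16 = 49.5
  clean-shank single-comb: 264 × 1/16 = 16.5
χ² = Σ (O − E)² / E
  feathered-shank pea-comb: (144 − 148.5)² / 148.5 = 0.1364
  feathered-shank single-comb: (49 − 49.5)² / 49.5 = 0.0051
  clean-shank pea-comb: (53 − 49.5)² / 49.5 = 0.2475
  clean-shank single-comb: (18 − 16.5)² / 16.5 = 0.1364
χ² = 0.1364 + 0.0051 + 0.2475 + 0.1364 = 0.5254 ≈ 0.525

0.525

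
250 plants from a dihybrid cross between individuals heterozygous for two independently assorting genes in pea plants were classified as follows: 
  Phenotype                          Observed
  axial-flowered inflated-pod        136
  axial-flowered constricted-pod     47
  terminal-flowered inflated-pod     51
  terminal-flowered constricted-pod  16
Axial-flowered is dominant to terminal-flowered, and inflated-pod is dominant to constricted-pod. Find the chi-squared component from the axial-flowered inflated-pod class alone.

A dihybrid F₂ with independent assortment and complete dominance at both loci gives a 9:3:3:1 phenotypic ratio.
Under the 9:3:3:1 hypothesis (Σ ratio = 16, N = 250):
  axial-flowered inflated-pod: 250 × 9/16 = 140.625
  axial-flowered constricted-pod: 250 × 3/16 = 46.875
  terminal-flowered inflated-pod: 250 × 3/16 = 46.875
  terminal-flowered constricted-pod: 250 × 1/16 = 15.625
Contribution of axial-flowered inflated-pod: (136 − 140.625)² / 140.625 = 0.1521

0.152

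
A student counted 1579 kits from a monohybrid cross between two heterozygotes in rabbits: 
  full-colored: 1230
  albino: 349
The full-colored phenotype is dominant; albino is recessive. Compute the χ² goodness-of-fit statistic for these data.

For a monohybrid cross between heterozygotes with complete dominance, the expected phenotypic ratio is 3:1.
Under the 3:1 hypothesis (Σ ratio = 4, N = 1579):
  full-colored: 1579 × 3/4 = 1184.25
  albino: 1579 × 1/4 = 394.75
χ² = Σ (O − E)² / E
  full-colored: (1230 − 1184.25)² / 1184.25 = 1.7674
  albino: (349 − 394.75)² / 394.75 = 5.3022
χ² = 1.7674 + 5.3022 = 7.0696 ≈ 7.070

7.070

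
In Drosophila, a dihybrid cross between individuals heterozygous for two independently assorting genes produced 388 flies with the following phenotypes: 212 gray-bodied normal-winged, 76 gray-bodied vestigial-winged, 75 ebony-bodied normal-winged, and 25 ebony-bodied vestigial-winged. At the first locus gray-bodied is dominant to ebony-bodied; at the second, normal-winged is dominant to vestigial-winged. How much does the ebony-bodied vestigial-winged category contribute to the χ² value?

0.023

A dihybrid F₂ with independent assortment and complete dominance at both loci gives a 9:3:3:1 phenotypic ratio.
Under the 9:3:3:1 hypothesis (Σ ratio = 16, N = 388):
  gray-bodied normal-winged: 388 × 9/16 = 218.25
  gray-bodied vestigial-winged: 388 × 3/16 = 72.75
  ebony-bodied normal-winged: 388 × 3/16 = 72.75
  ebony-bodied vestigial-winged: 388 × 1/16 = 24.25
Contribution of ebony-bodied vestigial-winged: (25 − 24.25)² / 24.25 = 0.0232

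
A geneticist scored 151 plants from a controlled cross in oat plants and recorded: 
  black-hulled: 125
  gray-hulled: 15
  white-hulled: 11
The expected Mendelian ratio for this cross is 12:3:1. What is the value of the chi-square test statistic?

7.737

Under the 12:3:1 hypothesis (Σ ratio = 16, N = 151):
  black-hulled: 151 × 12/16 = 113.25
  gray-hulled: 151 × 3/16 = 28.3125
  white-hulled: 151 × 1/16 = 9.4375
χ² = Σ (O − E)² / E
  black-hulled: (125 − 113.25)² / 113.25 = 1.2191
  gray-hulled: (15 − 28.3125)² / 28.3125 = 6.2595
  white-hulled: (11 − 9.4375)² / 9.4375 = 0.2587
χ² = 1.2191 + 6.2595 + 0.2587 = 7.7373 ≈ 7.737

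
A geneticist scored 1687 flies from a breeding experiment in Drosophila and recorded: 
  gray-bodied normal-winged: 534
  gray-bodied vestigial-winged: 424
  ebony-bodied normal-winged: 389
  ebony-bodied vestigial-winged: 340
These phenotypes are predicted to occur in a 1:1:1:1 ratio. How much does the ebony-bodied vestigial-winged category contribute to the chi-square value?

15.846

The 1:1:1:1 ratio has 4 parts, so with N = 1687 the expected counts are:
  gray-bodied normal-winged: 1687 × 1/4 = 421.75
  gray-bodied vestigial-winged: 1687 × 1/4 = 421.75
  ebony-bodied normal-winged: 1687 × 1/4 = 421.75
  ebony-bodied vestigial-winged: 1687 × 1/4 = 421.75
Contribution of ebony-bodied vestigial-winged: (340 − 421.75)² / 421.75 = 15.8460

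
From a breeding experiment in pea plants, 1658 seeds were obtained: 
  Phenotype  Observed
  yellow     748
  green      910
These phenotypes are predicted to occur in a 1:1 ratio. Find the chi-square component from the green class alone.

7.914

Under the 1:1 hypothesis (Σ ratio = 2, N = 1658):
  yellow: 1658 × 1/2 = 829
  green: 1658 × 1/2 = 829
Contribution of green: (910 − 829)² / 829 = 7.9144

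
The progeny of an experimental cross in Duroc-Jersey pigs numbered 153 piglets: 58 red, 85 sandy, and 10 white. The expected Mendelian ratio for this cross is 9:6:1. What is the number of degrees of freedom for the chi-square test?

2

A goodness-of-fit test with 3 phenotype classes has df = 3 − 1 = 2.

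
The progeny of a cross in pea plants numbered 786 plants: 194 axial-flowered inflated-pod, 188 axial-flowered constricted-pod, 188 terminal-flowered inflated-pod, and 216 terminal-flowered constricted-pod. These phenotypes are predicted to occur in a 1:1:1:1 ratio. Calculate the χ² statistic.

Total ratio parts = 4. Expected numbers out of 786:
  axial-flowered inflated-pod: 786 × 1/4 = 196.5
  axial-flowered constricted-pod: 786 × 1/4 = 196.5
  terminal-flowered inflated-pod: 786 × 1/4 = 196.5
  terminal-flowered constricted-pod: 786 × 1/4 = 196.5
χ² = Σ (O − E)² / E
  axial-flowered inflated-pod: (194 − 196.5)² / 196.5 = 0.0318
  axial-flowered constricted-pod: (188 − 196.5)² / 196.5 = 0.3677
  terminal-flowered inflated-pod: (188 − 196.5)² / 196.5 = 0.3677
  terminal-flowered constricted-pod: (216 − 196.5)² / 196.5 = 1.9351
χ² = 0.0318 + 0.3677 + 0.3677 + 1.9351 = 2.7023 ≈ 2.702

2.702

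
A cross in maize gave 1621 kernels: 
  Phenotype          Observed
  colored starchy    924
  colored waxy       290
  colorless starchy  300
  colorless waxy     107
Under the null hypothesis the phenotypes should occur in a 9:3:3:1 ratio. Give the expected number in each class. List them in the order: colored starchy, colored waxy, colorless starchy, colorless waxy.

911.8125, 303.9375, 303.9375, 101.3125

The 9:3:3:1 ratio has 16 parts, so with N = 1621 the expected counts are:
  colored starchy: 1621 × 9/16 = 911.8125
  colored waxy: 1621 × 3/16 = 303.9375
  colorless starchy: 1621 × 3/16 = 303.9375
  colorless waxy: 1621 × 1/16 = 101.3125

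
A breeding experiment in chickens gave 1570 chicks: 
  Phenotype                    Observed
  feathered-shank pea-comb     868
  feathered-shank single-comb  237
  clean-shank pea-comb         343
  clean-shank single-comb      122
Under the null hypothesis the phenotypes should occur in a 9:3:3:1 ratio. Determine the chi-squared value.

25.283

Expected counts for N = 1570 under a 9:3:3:1 ratio (total parts = 16):
  feathered-shank pea-comb: 1570 × 9/16 = 883.125
  feathered-shank single-comb: 1570 × 3/16 = 294.375
  clean-shank pea-comb: 1570 × 3/16 = 294.375
  clean-shank single-comb: 1570 × 1/16 = 98.125
χ² = Σ (O − E)² / E
  feathered-shank pea-comb: (868 − 883.125)² / 883.125 = 0.2590
  feathered-shank single-comb: (237 − 294.375)² / 294.375 = 11.1826
  clean-shank pea-comb: (343 − 294.375)² / 294.375 = 8.0319
  clean-shank single-comb: (122 − 98.125)² / 98.125 = 5.8091
χ² = 0.2590 + 11.1826 + 8.0319 + 5.8091 = 25.2826 ≈ 25.283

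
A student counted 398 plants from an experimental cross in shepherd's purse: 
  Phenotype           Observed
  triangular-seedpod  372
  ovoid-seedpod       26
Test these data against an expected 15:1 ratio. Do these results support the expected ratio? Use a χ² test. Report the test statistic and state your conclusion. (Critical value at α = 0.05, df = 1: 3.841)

0.054; consistent

Total ratio parts = 16. Expected numbers out of 398:
  triangular-seedpod: 398 × 15/16 = 373.125
  ovoid-seedpod: 398 × 1/16 = 24.875
χ² = Σ (O − E)² / E
  triangular-seedpod: (372 − 373.125)² / 373.125 = 0.0034
  ovoid-seedpod: (26 − 24.875)² / 24.875 = 0.0509
χ² = 0.0034 + 0.0509 = 0.0543 ≈ 0.054
Degrees of freedom = 2 − 1 = 1; critical value at α = 0.05 is 3.841.
Since 0.054 < 3.841, we fail to reject the null hypothesis — the data are consistent with the 15:1 ratio.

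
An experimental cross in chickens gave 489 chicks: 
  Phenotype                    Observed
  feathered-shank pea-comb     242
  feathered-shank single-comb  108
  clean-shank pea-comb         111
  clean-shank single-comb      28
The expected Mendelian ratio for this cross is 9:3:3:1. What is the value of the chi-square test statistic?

Under the 9:3:3:1 hypothesis (Σ ratio = 16, N = 489):
  feathered-shank pea-comb: 489 × 9/16 = 275.0625
  feathered-shank single-comb: 489 × 3/16 = 91.6875
  clean-shank pea-comb: 489 × 3/16 = 91.6875
  clean-shank single-comb: 489 × 1/16 = 30.5625
χ² = Σ (O − E)² / E
  feathered-shank pea-comb: (242 − 275.0625)² / 275.0625 = 3.9741
  feathered-shank single-comb: (108 − 91.6875)² / 91.6875 = 2.9022
  clean-shank pea-comb: (111 − 91.6875)² / 91.6875 = 4.0679
  clean-shank single-comb: (28 − 30.5625)² / 30.5625 = 0.2149
χ² = 3.9741 + 2.9022 + 4.0679 + 0.2149 = 11.1591 ≈ 11.159

11.159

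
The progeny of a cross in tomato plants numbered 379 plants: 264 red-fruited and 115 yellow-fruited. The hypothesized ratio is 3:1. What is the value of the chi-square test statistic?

Total ratio parts = 4. Expected numbers out of 379:
  red-fruited: 379 × 3/4 = 284.25
  yellow-fruited: 379 × 1/4 = 94.75
χ² = Σ (O − E)² / E
  red-fruited: (264 − 284.25)² / 284.25 = 1.4426
  yellow-fruited: (115 − 94.75)² / 94.75 = 4.3278
χ² = 1.4426 + 4.3278 = 5.7704 ≈ 5.770

5.770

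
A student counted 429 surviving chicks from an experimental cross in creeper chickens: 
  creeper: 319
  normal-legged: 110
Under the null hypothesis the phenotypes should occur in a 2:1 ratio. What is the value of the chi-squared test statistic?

11.423

Total ratio parts = 3. Expected numbers out of 429:
  creeper: 429 × 2/3 = 286
  normal-legged: 429 × 1/3 = 143
χ² = Σ (O − E)² / E
  creeper: (319 − 286)² / 286 = 3.8077
  normal-legged: (110 − 143)² / 143 = 7.6154
χ² = 3.8077 + 7.6154 = 11.4231 ≈ 11.423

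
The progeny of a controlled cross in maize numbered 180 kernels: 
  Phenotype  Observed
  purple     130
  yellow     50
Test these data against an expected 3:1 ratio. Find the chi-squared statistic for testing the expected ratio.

The 3:1 ratio has 4 parts, so with N = 180 the expected counts are:
  purple: 180 × 3/4 = 135
  yellow: 180 × 1/4 = 45
χ² = Σ (O − E)² / E
  purple: (130 − 135)² / 135 = 0.1852
  yellow: (50 − 45)² / 45 = 0.5556
χ² = 0.1852 + 0.5556 = 0.7408 ≈ 0.741

0.741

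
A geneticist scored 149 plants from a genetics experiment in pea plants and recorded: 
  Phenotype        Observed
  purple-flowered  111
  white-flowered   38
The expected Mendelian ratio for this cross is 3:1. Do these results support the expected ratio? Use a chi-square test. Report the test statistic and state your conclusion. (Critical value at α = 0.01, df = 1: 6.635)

0.020; consistent

Under the 3:1 hypothesis (Σ ratio = 4, N = 149):
  purple-flowered: 149 × 3/4 = 111.75
  white-flowered: 149 × 1/4 = 37.25
χ² = Σ (O − E)² / E
  purple-flowered: (111 − 111.75)² / 111.75 = 0.0050
  white-flowered: (38 − 37.25)² / 37.25 = 0.0151
χ² = 0.0050 + 0.0151 = 0.0201 ≈ 0.020
Degrees of freedom = 2 − 1 = 1; critical value at α = 0.01 is 6.635.
Since 0.020 < 6.635, we fail to reject the null hypothesis — the data are consistent with the 3:1 ratio.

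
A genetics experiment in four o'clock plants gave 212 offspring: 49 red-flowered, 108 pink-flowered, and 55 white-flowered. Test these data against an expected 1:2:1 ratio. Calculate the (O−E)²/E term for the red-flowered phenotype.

0.302

The 1:2:1 ratio has 4 parts, so with N = 212 the expected counts are:
  red-flowered: 212 × 1/4 = 53
  pink-flowered: 212 × 2/4 = 106
  white-flowered: 212 × 1/4 = 53
Contribution of red-flowered: (49 − 53)² / 53 = 0.3019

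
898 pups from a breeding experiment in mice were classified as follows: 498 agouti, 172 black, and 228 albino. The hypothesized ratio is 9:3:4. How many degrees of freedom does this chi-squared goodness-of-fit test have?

2

A goodness-of-fit test with 3 phenotype classes has df = 3 − 1 = 2.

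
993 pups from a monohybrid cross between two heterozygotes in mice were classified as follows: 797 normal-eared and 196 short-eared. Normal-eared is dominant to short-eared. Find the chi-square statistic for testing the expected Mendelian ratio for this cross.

14.663

For a monohybrid cross between heterozygotes with complete dominance, the expected phenotypic ratio is 3:1.
Expected counts for N = 993 under a 3:1 ratio (total parts = 4):
  normal-eared: 993 × 3/4 = 744.75
  short-eared: 993 × 1/4 = 248.25
χ² = Σ (O − E)² / E
  normal-eared: (797 − 744.75)² / 744.75 = 3.6657
  short-eared: (196 − 248.25)² / 248.25 = 10.9972
χ² = 3.6657 + 10.9972 = 14.6629 ≈ 14.663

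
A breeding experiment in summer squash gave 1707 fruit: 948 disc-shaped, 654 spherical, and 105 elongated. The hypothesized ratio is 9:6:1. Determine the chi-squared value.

0.482

Expected counts for N = 1707 under a 9:6:1 ratio (total parts = 16):
  disc-shaped: 1707 × 9/16 = 960.1875
  spherical: 1707 × 6/16 = 640.125
  elongated: 1707 × 1/16 = 106.6875
χ² = Σ (O − E)² / E
  disc-shaped: (948 − 960.1875)² / 960.1875 = 0.1547
  spherical: (654 − 640.125)² / 640.125 = 0.3007
  elongated: (105 − 106.6875)² / 106.6875 = 0.0267
χ² = 0.1547 + 0.3007 + 0.0267 = 0.4821 ≈ 0.482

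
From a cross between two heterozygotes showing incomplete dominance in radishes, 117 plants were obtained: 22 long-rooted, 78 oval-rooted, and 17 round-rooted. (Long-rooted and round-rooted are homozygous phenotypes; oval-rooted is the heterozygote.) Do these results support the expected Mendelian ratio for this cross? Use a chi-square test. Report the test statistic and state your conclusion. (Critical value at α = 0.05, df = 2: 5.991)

With incomplete dominance, a heterozygote × heterozygote cross gives a 1:2:1 phenotypic ratio.
Under the 1:2:1 hypothesis (Σ ratio = 4, N = 117):
  long-rooted: 117 × 1/4 = 29.25
  oval-rooted: 117 × 2/4 = 58.5
  round-rooted: 117 × 1/4 = 29.25
χ² = Σ (O − E)² / E
  long-rooted: (22 − 29.25)² / 29.25 = 1.7970
  oval-rooted: (78 − 58.5)² / 58.5 = 6.5000
  round-rooted: (17 − 29.25)² / 29.25 = 5.1303
χ² = 1.7970 + 6.5000 + 5.1303 = 13.4273 ≈ 13.427
Degrees of freedom = 3 − 1 = 2; critical value at α = 0.05 is 5.991.
Since 13.427 > 5.991, we reject the null hypothesis — the data do not fit the 1:2:1 ratio.

13.427; not consistent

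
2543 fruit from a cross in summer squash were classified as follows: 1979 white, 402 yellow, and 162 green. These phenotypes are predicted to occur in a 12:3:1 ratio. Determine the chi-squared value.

14.496

Under the 12:3:1 hypothesis (Σ ratio = 16, N = 2543):
  white: 2543 × 12/16 = 1907.25
  yellow: 2543 × 3/16 = 476.8125
  green: 2543 × 1/16 = 158.9375
χ² = Σ (O − E)² / E
  white: (1979 − 1907.25)² / 1907.25 = 2.6992
  yellow: (402 − 476.8125)² / 476.8125 = 11.7382
  green: (162 − 158.9375)² / 158.9375 = 0.0590
χ² = 2.6992 + 11.7382 + 0.0590 = 14.4964 ≈ 14.496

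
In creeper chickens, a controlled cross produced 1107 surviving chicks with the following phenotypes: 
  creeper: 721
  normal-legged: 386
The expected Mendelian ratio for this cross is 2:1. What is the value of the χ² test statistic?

1.175

Total ratio parts = 3. Expected numbers out of 1107:
  creeper: 1107 × 2/3 = 738
  normal-legged: 1107 × 1/3 = 369
χ² = Σ (O − E)² / E
  creeper: (721 − 738)² / 738 = 0.3916
  normal-legged: (386 − 369)² / 369 = 0.7832
χ² = 0.3916 + 0.7832 = 1.1748 ≈ 1.175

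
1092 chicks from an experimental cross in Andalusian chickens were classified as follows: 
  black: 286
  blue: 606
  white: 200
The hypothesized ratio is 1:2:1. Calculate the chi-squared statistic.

26.733

Total ratio parts = 4. Expected numbers out of 1092:
  black: 1092 × 1/4 = 273
  blue: 1092 × 2/4 = 546
  white: 1092 × 1/4 = 273
χ² = Σ (O − E)² / E
  black: (286 − 273)² / 273 = 0.6190
  blue: (606 − 546)² / 546 = 6.5934
  white: (200 − 273)² / 273 = 19.5201
χ² = 0.6190 + 6.5934 + 19.5201 = 26.7325 ≈ 26.733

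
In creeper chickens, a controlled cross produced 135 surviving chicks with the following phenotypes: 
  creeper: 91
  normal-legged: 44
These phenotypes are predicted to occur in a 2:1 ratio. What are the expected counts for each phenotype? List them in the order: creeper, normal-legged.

90, 45

Expected counts for N = 135 under a 2:1 ratio (total parts = 3):
  creeper: 135 × 2/3 = 90
  normal-legged: 135 × 1/3 = 45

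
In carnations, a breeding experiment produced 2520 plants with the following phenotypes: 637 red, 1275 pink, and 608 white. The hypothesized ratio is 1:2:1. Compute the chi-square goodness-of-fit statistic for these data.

Expected counts for N = 2520 under a 1:2:1 ratio (total parts = 4):
  red: 2520 × 1/4 = 630
  pink: 2520 × 2/4 = 1260
  white: 2520 × 1/4 = 630
χ² = Σ (O − E)² / E
  red: (637 − 630)² / 630 = 0.0778
  pink: (1275 − 1260)² / 1260 = 0.1786
  white: (608 − 630)² / 630 = 0.7683
χ² = 0.0778 + 0.1786 + 0.7683 = 1.0247 ≈ 1.025

1.025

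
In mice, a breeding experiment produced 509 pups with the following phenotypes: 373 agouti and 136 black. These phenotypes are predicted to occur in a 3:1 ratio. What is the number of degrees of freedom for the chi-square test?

A goodness-of-fit test with 2 phenotype classes has df = 2 − 1 = 1.

1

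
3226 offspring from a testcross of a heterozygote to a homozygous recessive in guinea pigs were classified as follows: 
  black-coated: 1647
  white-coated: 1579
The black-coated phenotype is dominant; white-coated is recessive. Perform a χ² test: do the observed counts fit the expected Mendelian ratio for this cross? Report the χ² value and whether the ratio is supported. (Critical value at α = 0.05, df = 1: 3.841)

1.433; consistent

A testcross of a heterozygote (Aa × aa) gives a 1:1 phenotypic ratio.
Expected counts for N = 3226 under a 1:1 ratio (total parts = 2):
  black-coated: 3226 × 1/2 = 1613
  white-coated: 3226 × 1/2 = 1613
χ² = Σ (O − E)² / E
  black-coated: (1647 − 1613)² / 1613 = 0.7167
  white-coated: (1579 − 1613)² / 1613 = 0.7167
χ² = 0.7167 + 0.7167 = 1.4334 ≈ 1.433
Degrees of freedom = 2 − 1 = 1; critical value at α = 0.05 is 3.841.
Since 1.433 < 3.841, we fail to reject the null hypothesis — the data are consistent with the 1:1 ratio.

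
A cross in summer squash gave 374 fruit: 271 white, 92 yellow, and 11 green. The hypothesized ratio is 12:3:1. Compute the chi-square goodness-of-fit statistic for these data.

Under the 12:3:1 hypothesis (Σ ratio = 16, N = 374):
  white: 374 × 12/16 = 280.5
  yellow: 374 × 3/16 = 70.125
  green: 374 × 1/16 = 23.375
χ² = Σ (O − E)² / E
  white: (271 − 280.5)² / 280.5 = 0.3217
  yellow: (92 − 70.125)² / 70.125 = 6.8238
  green: (11 − 23.375)² / 23.375 = 6.5515
χ² = 0.3217 + 6.8238 + 6.5515 = 13.697

13.697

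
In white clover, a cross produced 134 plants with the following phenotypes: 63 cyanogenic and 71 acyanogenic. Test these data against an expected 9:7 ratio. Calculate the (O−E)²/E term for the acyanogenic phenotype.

The 9:7 ratio has 16 parts, so with N = 134 the expected counts are:
  cyanogenic: 134 × 9/16 = 75.375
  acyanogenic: 134 × 7/16 = 58.625
Contribution of acyanogenic: (71 − 58.625)² / 58.625 = 2.6122

2.612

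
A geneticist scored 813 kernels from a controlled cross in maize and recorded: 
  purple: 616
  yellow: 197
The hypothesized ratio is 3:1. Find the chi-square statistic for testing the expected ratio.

Expected counts for N = 813 under a 3:1 ratio (total parts = 4):
  purple: 813 × 3/4 = 609.75
  yellow: 813 × 1/4 = 203.25
χ² = Σ (O − E)² / E
  purple: (616 − 609.75)² / 609.75 = 0.0641
  yellow: (197 − 203.25)² / 203.25 = 0.1922
χ² = 0.0641 + 0.1922 = 0.2563 ≈ 0.256

0.256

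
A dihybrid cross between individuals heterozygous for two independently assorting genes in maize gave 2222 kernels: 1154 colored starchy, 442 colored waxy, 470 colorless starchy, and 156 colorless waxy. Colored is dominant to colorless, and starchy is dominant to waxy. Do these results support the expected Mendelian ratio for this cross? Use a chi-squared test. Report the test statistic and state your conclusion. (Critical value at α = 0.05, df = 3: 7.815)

A dihybrid F₂ with independent assortment and complete dominance at both loci gives a 9:3:3:1 phenotypic ratio.
Total ratio parts = 16. Expected numbers out of 2222:
  colored starchy: 2222 × 9/16 = 1249.875
  colored waxy: 2222 × 3/16 = 416.625
  colorless starchy: 2222 × 3/16 = 416.625
  colorless waxy: 2222 × 1/16 = 138.875
χ² = Σ (O − E)² / E
  colored starchy: (1154 − 1249.875)² / 1249.875 = 7.3543
  colored waxy: (442 − 416.625)² / 416.625 = 1.5455
  colorless starchy: (470 − 416.625)² / 416.625 = 6.8380
  colorless waxy: (156 − 138.875)² / 138.875 = 2.1117
χ² = 7.3543 + 1.5455 + 6.8380 + 2.1117 = 17.8495 ≈ 17.850
Degrees of freedom = 4 − 1 = 3; critical value at α = 0.05 is 7.815.
Since 17.850 > 7.815, we reject the null hypothesis — the data do not fit the 9:3:3:1 ratio.

17.850; not consistent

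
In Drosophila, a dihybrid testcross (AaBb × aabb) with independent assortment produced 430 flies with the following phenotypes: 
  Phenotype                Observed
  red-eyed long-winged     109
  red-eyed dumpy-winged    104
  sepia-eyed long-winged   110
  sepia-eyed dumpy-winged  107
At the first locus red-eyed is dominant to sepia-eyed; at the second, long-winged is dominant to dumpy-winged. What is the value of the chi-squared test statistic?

A dihybrid testcross with independent assortment gives a 1:1:1:1 ratio.
Total ratio parts = 4. Expected numbers out of 430:
  red-eyed long-winged: 430 × 1/4 = 107.5
  red-eyed dumpy-winged: 430 × 1/4 = 107.5
  sepia-eyed long-winged: 430 × 1/4 = 107.5
  sepia-eyed dumpy-winged: 430 × 1/4 = 107.5
χ² = Σ (O − E)² / E
  red-eyed long-winged: (109 − 107.5)² / 107.5 = 0.0209
  red-eyed dumpy-winged: (104 − 107.5)² / 107.5 = 0.1140
  sepia-eyed long-winged: (110 − 107.5)² / 107.5 = 0.0581
  sepia-eyed dumpy-winged: (107 − 107.5)² / 107.5 = 0.0023
χ² = 0.0209 + 0.1140 + 0.0581 + 0.0023 = 0.1953 ≈ 0.195

0.195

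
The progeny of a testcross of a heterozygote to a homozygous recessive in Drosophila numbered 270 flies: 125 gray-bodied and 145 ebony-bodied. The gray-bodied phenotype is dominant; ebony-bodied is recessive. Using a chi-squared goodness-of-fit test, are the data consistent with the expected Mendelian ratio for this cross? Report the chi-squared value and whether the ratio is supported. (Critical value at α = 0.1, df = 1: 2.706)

A testcross of a heterozygote (Aa × aa) gives a 1:1 phenotypic ratio.
Expected counts for N = 270 under a 1:1 ratio (total parts = 2):
  gray-bodied: 270 × 1/2 = 135
  ebony-bodied: 270 × 1/2 = 135
χ² = Σ (O − E)² / E
  gray-bodied: (125 − 135)² / 135 = 0.7407
  ebony-bodied: (145 − 135)² / 135 = 0.7407
χ² = 0.7407 + 0.7407 = 1.4814 ≈ 1.481
Degrees of freedom = 2 − 1 = 1; critical value at α = 0.1 is 2.706.
Since 1.481 < 2.706, we fail to reject the null hypothesis — the data are consistent with the 1:1 ratio.

1.481; consistent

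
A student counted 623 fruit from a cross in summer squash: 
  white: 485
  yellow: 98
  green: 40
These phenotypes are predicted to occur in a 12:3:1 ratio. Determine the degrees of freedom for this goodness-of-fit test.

2

A goodness-of-fit test with 3 phenotype classes has df = 3 − 1 = 2.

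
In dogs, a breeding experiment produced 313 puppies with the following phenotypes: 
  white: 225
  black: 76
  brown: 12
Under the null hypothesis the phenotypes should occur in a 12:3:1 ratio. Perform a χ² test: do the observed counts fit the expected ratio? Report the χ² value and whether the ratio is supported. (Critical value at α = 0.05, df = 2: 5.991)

Under the 12:3:1 hypothesis (Σ ratio = 16, N = 313):
  white: 313 × 12/16 = 234.75
  black: 313 × 3/16 = 58.6875
  brown: 313 × 1/16 = 19.5625
χ² = Σ (O − E)² / E
  white: (225 − 234.75)² / 234.75 = 0.4050
  black: (76 − 58.6875)² / 58.6875 = 5.1071
  brown: (12 − 19.5625)² / 19.5625 = 2.9235
χ² = 0.4050 + 5.1071 + 2.9235 = 8.4356 ≈ 8.436
Degrees of freedom = 3 − 1 = 2; critical value at α = 0.05 is 5.991.
Since 8.436 > 5.991, we reject the null hypothesis — the data do not fit the 12:3:1 ratio.

8.436; not consistent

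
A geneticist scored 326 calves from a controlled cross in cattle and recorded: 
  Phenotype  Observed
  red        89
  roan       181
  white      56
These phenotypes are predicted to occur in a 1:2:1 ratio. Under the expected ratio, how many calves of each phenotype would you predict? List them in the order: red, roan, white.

81.5, 163, 81.5

Under the 1:2:1 hypothesis (Σ ratio = 4, N = 326):
  red: 326 × 1/4 = 81.5
  roan: 326 × 2/4 = 163
  white: 326 × 1/4 = 81.5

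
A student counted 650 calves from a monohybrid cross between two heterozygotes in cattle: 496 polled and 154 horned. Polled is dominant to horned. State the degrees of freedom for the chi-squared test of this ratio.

1

For a monohybrid cross between heterozygotes with complete dominance, the expected phenotypic ratio is 3:1.
A goodness-of-fit test with 2 phenotype classes has df = 2 − 1 = 1.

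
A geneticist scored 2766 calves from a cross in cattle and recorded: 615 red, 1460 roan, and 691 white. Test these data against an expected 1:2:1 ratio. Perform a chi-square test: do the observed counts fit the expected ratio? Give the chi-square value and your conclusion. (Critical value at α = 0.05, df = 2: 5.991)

12.751; not consistent

Under the 1:2:1 hypothesis (Σ ratio = 4, N = 2766):
  red: 2766 × 1/4 = 691.5
  roan: 2766 × 2/4 = 1383
  white: 2766 × 1/4 = 691.5
χ² = Σ (O − E)² / E
  red: (615 − 691.5)² / 691.5 = 8.4631
  roan: (1460 − 1383)² / 1383 = 4.2871
  white: (691 − 691.5)² / 691.5 = 0.0004
χ² = 8.4631 + 4.2871 + 0.0004 = 12.7506 ≈ 12.751
Degrees of freedom = 3 − 1 = 2; critical value at α = 0.05 is 5.991.
Since 12.751 > 5.991, we reject the null hypothesis — the data do not fit the 1:2:1 ratio.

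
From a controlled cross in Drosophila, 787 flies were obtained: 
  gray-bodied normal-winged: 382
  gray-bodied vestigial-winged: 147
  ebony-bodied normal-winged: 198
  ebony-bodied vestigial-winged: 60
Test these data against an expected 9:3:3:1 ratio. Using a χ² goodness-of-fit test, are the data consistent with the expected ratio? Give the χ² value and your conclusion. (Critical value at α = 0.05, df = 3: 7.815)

27.938; not consistent

The 9:3:3:1 ratio has 16 parts, so with N = 787 the expected counts are:
  gray-bodied normal-winged: 787 × 9/16 = 442.6875
  gray-bodied vestigial-winged: 787 × 3/16 = 147.5625
  ebony-bodied normal-winged: 787 × 3/16 = 147.5625
  ebony-bodied vestigial-winged: 787 × 1/16 = 49.1875
χ² = Σ (O − E)² / E
  gray-bodied normal-winged: (382 − 442.6875)² / 442.6875 = 8.3196
  gray-bodied vestigial-winged: (147 − 147.5625)² / 147.5625 = 0.0021
  ebony-bodied normal-winged: (198 − 147.5625)² / 147.5625 = 17.2398
  ebony-bodied vestigial-winged: (60 − 49.1875)² / 49.1875 = 2.3768
χ² = 8.3196 + 0.0021 + 17.2398 + 2.3768 = 27.9383 ≈ 27.938
Degrees of freedom = 4 − 1 = 3; critical value at α = 0.05 is 7.815.
Since 27.938 > 7.815, we reject the null hypothesis — the data do not fit the 9:3:3:1 ratio.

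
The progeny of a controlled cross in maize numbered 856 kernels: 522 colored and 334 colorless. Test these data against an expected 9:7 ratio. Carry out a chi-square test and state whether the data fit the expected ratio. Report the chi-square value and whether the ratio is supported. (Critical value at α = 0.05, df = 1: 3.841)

Total ratio parts = 16. Expected numbers out of 856:
  colored: 856 × 9/16 = 481.5
  colorless: 856 × 7/16 = 374.5
χ² = Σ (O − E)² / E
  colored: (522 − 481.5)² / 481.5 = 3.4065
  colorless: (334 − 374.5)² / 374.5 = 4.3798
χ² = 3.4065 + 4.3798 = 7.7863 ≈ 7.786
Degrees of freedom = 2 − 1 = 1; critical value at α = 0.05 is 3.841.
Since 7.786 > 3.841, we reject the null hypothesis — the data do not fit the 9:7 ratio.

7.786; not consistent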